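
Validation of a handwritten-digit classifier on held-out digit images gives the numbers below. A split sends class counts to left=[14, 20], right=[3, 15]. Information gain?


Parent = [17, 35], H_parent = 0.9118
H_left = 0.9774 (n=34), H_right = 0.65 (n=18)
H_children = (34/52)·0.9774 + (18/52)·0.65 = 0.8641
IG = 0.9118 - 0.8641 = 0.0477

0.0477


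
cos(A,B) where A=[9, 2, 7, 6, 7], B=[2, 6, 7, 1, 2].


A·B = 9·2 + 2·6 + 7·7 + 6·1 + 7·2 = 99
‖A‖ = √219 = 14.7986, ‖B‖ = √94 = 9.6954
cos = 99/(√219·√94) = 99/√20586 = 0.69

0.69


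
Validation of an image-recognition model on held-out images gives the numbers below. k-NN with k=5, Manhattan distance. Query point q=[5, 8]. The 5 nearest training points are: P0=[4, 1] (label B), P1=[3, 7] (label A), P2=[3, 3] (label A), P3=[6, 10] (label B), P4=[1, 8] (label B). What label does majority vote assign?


d(q,P0) = 8  (label B)
d(q,P1) = 3  (label A)
d(q,P2) = 7  (label A)
d(q,P3) = 3  (label B)
d(q,P4) = 4  (label B)
Votes: A=2, B=3
Majority → B

B


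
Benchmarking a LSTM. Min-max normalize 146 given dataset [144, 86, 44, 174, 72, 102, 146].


min=44, max=174
(146-44)/(174-44) = 102/130 = 0.7846

0.7846


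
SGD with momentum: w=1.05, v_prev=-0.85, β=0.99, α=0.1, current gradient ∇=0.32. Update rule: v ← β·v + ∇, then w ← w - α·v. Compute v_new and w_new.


v_new = 0.99·-0.85 + 0.32 = -0.8415 + 0.32 = -0.5215
w_new = 1.05 - 0.1·-0.5215 = 1.05 + 0.05215 = 1.10215

v_new=-0.5215, w_new=1.10215


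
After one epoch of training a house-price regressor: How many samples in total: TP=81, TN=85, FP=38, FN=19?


Total = TP + TN + FP + FN
= 81 + 85 + 38 + 19
= 223
(Predicted positive: 119, predicted negative: 104)

223


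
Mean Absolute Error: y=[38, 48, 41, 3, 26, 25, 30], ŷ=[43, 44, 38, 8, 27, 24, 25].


Absolute errors: |38-43|=5, |48-44|=4, |41-38|=3, |3-8|=5, |26-27|=1, |25-24|=1, |30-25|=5
Sum = 24
MAE = 24/7 = 24/7

24/7


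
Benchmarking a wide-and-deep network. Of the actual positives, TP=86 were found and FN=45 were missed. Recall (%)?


Recall = TP/(TP+FN)
= 86/(86+45)
= 86/131 = 65.65%

65.65%


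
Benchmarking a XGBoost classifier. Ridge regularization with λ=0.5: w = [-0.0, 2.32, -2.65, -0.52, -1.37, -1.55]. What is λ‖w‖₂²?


‖w‖₂² = (-0.0)² + (2.32)² + (-2.65)² + (-0.52)² + (-1.37)² + (-1.55)²
     = 0 + 5.3824 + 7.0225 + 0.2704 + 1.8769 + 2.4025
     = 16.9547
λ·‖w‖₂² = 0.5·16.9547 = 8.47735

8.47735


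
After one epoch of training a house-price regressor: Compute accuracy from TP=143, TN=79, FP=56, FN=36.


Accuracy = (TP+TN)/(TP+TN+FP+FN)
= (143+79)/(314)
= 222/314 = 70.7%

70.7%


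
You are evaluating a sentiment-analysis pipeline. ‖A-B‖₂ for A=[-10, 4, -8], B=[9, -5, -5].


d = √((-10-9)² + (4+ 5)² + (-8+ 5)²)
  = √(361 + 81 + 9)
  = √451 = 21.2368

21.2368


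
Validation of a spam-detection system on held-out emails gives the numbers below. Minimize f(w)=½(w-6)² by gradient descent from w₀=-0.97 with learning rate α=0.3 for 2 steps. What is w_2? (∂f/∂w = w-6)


step 1: grad = -0.97-6 = -6.97; w = -0.97 - 0.3·(-6.97) = 1.121
step 2: grad = 1.121-6 = -4.879; w = 1.121 - 0.3·(-4.879) = 2.5847

2.5847


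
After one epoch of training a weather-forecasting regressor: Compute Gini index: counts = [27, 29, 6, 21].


Probabilities: [27/83, 29/83, 6/83, 21/83] ≈ [0.3253, 0.3494, 0.0723, 0.253]
Σpᵢ² = (729 + 841 + 36 + 441)/83² = 2047/6889
Gini = 1 - Σpᵢ² = 1 - 2047/6889 = 0.7029

0.7029


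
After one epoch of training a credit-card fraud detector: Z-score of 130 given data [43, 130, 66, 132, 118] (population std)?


μ = 97.8, σ = 36.411
z = (130 - 97.8)/36.411 = 0.8843

0.8843


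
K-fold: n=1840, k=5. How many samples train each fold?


Fold size = 1840/5 = 368
Training per fold = 1840 - 368 = 1472

1472


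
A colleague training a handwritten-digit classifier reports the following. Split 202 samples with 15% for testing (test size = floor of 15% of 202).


Test = ⌊202·15/100⌋ = 30
Train = 202 - 30 = 172

Train: 172, Test: 30


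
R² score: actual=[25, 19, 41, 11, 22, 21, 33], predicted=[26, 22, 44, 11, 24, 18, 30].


ȳ = 24.5714
SS_res = Σ(y-ŷ)² = 41
SS_tot = Σ(y-ȳ)² = 575.71
R² = 1 - SS_res/SS_tot = 1 - 0.0712 = 0.9288

0.9288


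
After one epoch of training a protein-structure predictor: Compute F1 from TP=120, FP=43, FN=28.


Precision = 120/163 = 0.7362
Recall = 120/148 = 0.8108
F1 = 2·P·R/(P+R) = 2·TP/(2·TP+FP+FN) = 240/(240+43+28) = 240/311 = 0.7717

0.7717


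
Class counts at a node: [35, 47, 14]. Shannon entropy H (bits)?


Probabilities: [35/96, 47/96, 14/96] ≈ [0.3646, 0.4896, 0.1458]
H = -((35/96)·log₂(35/96) + (47/96)·log₂(47/96) + (14/96)·log₂(14/96))
  = 1.4402 bits

1.4402 bits


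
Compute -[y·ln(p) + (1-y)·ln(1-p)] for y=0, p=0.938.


BCE = -[y·ln(p) + (1-y)·ln(1-p)]
= -0 - 1·ln(1-0.938)
= -ln(0.062) = 2.7806

2.7806


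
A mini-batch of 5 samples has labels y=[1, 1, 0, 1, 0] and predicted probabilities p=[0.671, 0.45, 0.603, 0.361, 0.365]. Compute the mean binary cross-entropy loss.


L[0] = -ln(0.671) = 0.399
L[1] = -ln(0.45) = 0.7985
L[2] = -ln(1-0.603) = -ln(0.397) = 0.9238
L[3] = -ln(0.361) = 1.0189
L[4] = -ln(1-0.365) = -ln(0.635) = 0.4541
mean = (0.399 + 0.7985 + 0.9238 + 1.0189 + 0.4541)/5 = 0.7189

0.7189


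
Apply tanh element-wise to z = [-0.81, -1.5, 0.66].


tanh(-0.81) = -0.6696
tanh(-1.5) = -0.9051
tanh(0.66) = 0.5784
result = [-0.6696, -0.9051, 0.5784]

[-0.6696, -0.9051, 0.5784]


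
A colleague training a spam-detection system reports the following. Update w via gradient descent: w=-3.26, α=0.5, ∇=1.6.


w_new = w - α·∇
= -3.26 - 0.5·1.6
= -3.26 - 0.8
= -4.06

-4.06


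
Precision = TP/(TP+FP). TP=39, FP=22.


Precision = TP/(TP+FP)
= 39/(39+22)
= 39/61 = 63.93%

63.93%


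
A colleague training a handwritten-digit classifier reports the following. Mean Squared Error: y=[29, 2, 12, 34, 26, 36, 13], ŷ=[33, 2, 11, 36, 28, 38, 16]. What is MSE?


Squared errors: (29-33)²=16, (2-2)²=0, (12-11)²=1, (34-36)²=4, (26-28)²=4, (36-38)²=4, (13-16)²=9
Sum = 38
MSE = 38/7 = 38/7

38/7


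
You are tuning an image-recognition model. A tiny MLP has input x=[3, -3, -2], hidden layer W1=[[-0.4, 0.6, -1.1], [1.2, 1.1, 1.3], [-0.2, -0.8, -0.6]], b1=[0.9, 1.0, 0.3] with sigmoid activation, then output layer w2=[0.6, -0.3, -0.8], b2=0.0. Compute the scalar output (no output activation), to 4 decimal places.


z1[0] = (-0.4)·(3) + (0.6)·(-3) + (-1.1)·(-2) + 0.9 = 0.1
z1[1] = (1.2)·(3) + (1.1)·(-3) + (1.3)·(-2) + 1.0 = -1.3
z1[2] = (-0.2)·(3) + (-0.8)·(-3) + (-0.6)·(-2) + 0.3 = 3.3
h = sigmoid(z1) = [0.525, 0.2142, 0.9644]
output = (0.6)·(0.525) + (-0.3)·(0.2142) + (-0.8)·(0.9644) + 0.0 = -0.5208

-0.5208


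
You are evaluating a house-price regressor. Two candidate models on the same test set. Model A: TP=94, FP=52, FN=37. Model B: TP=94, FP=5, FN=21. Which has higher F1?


Model A: P=94/146=0.6438, R=94/131=0.7176, F1=2PR/(P+R)=2TP/(2TP+FP+FN)=188/277=0.6787
Model B: P=94/99=0.9495, R=94/115=0.8174, F1=2PR/(P+R)=2TP/(2TP+FP+FN)=188/214=0.8785
0.6787 < 0.8785 → Model B

Model B


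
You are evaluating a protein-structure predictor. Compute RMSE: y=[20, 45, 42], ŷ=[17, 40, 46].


MSE = 50/3 = 16.6667
RMSE = √(50/3) = 4.0825

4.0825


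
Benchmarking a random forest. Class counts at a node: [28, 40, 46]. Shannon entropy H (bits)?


Probabilities: [28/114, 40/114, 46/114] ≈ [0.2456, 0.3509, 0.4035]
H = -((28/114)·log₂(28/114) + (40/114)·log₂(40/114) + (46/114)·log₂(46/114))
  = 1.556 bits

1.556 bits


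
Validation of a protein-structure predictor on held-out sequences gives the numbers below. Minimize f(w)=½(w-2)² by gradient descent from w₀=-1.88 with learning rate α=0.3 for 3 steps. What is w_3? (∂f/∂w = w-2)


step 1: grad = -1.88-2 = -3.88; w = -1.88 - 0.3·(-3.88) = -0.716
step 2: grad = -0.716-2 = -2.716; w = -0.716 - 0.3·(-2.716) = 0.0988
step 3: grad = 0.0988-2 = -1.9012; w = 0.0988 - 0.3·(-1.9012) = 0.66916

0.66916


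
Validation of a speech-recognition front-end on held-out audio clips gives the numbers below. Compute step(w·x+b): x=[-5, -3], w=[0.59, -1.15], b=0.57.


z = (-5)·(0.59) + (-3)·(-1.15) + 0.57
  = 1.07
step(z) = 1 (z≥0)

1


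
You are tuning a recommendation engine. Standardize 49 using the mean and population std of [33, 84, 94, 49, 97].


μ = 71.4, σ = 25.6951
z = (49 - 71.4)/25.6951 = -0.8718

-0.8718


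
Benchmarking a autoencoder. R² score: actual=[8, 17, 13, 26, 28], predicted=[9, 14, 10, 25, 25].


ȳ = 18.4
SS_res = Σ(y-ŷ)² = 29
SS_tot = Σ(y-ȳ)² = 289.2
R² = 1 - SS_res/SS_tot = 1 - 0.1003 = 0.8997

0.8997


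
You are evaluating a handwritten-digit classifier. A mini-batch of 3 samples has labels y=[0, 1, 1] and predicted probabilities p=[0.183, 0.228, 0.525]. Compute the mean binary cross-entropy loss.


L[0] = -ln(1-0.183) = -ln(0.817) = 0.2021
L[1] = -ln(0.228) = 1.4784
L[2] = -ln(0.525) = 0.6444
mean = (0.2021 + 1.4784 + 0.6444)/3 = 0.775

0.775


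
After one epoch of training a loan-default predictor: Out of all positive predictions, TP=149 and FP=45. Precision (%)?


Precision = TP/(TP+FP)
= 149/(149+45)
= 149/194 = 76.8%

76.8%


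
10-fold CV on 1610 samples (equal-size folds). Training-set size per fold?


Fold size = 1610/10 = 161
Training per fold = 1610 - 161 = 1449

1449


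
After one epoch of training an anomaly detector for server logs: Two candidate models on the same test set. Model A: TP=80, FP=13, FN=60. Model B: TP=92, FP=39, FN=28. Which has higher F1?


Model A: P=80/93=0.8602, R=80/140=0.5714, F1=2PR/(P+R)=2TP/(2TP+FP+FN)=160/233=0.6867
Model B: P=92/131=0.7023, R=92/120=0.7667, F1=2PR/(P+R)=2TP/(2TP+FP+FN)=184/251=0.7331
0.6867 < 0.7331 → Model B

Model B


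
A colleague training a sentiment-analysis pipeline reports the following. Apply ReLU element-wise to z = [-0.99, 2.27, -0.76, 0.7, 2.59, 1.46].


ReLU(-0.99) = max(0, -0.99) = 0.0
ReLU(2.27) = max(0, 2.27) = 2.27
ReLU(-0.76) = max(0, -0.76) = 0.0
ReLU(0.7) = max(0, 0.7) = 0.7
ReLU(2.59) = max(0, 2.59) = 2.59
ReLU(1.46) = max(0, 1.46) = 1.46
result = [0.0, 2.27, 0.0, 0.7, 2.59, 1.46]

[0.0, 2.27, 0.0, 0.7, 2.59, 1.46]


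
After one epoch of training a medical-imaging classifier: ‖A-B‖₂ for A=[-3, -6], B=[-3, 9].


d = √((-3+ 3)² + (-6-9)²)
  = √(0 + 225)
  = √225 = 15.0

15.0


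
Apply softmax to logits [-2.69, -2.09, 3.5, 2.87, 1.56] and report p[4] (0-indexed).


Exponentials: e^-2.69=0.0679, e^-2.09=0.1237, e^3.5=33.1155, e^2.87=17.637, e^1.56=4.7588
Sum = 55.7029
Softmax = [0.0012, 0.0022, 0.5945, 0.3166, 0.0854]
p[4] = 4.7588/55.7029 = 0.0854

0.0854


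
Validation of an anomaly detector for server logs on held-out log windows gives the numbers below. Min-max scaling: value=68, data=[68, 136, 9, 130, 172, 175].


min=9, max=175
(68-9)/(175-9) = 59/166 = 0.3554

0.3554


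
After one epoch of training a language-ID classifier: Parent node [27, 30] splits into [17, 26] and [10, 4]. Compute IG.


Parent = [27, 30], H_parent = 0.998
H_left = 0.9682 (n=43), H_right = 0.8631 (n=14)
H_children = (43/57)·0.9682 + (14/57)·0.8631 = 0.9424
IG = 0.998 - 0.9424 = 0.0556

0.0556


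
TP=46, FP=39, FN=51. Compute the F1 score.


Precision = 46/85 = 0.5412
Recall = 46/97 = 0.4742
F1 = 2·P·R/(P+R) = 2·TP/(2·TP+FP+FN) = 92/(92+39+51) = 92/182 = 0.5055

0.5055


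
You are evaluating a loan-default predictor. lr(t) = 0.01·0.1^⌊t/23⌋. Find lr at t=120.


n_drops = ⌊120/23⌋ = 5
lr = 0.01·0.1^5 = 0.01·0.00001 = 0.0000001

0.0000001


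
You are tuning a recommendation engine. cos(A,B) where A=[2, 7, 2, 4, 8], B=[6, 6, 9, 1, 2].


A·B = 2·6 + 7·6 + 2·9 + 4·1 + 8·2 = 92
‖A‖ = √137 = 11.7047, ‖B‖ = √158 = 12.5698
cos = 92/(√137·√158) = 92/√21646 = 0.6253

0.6253


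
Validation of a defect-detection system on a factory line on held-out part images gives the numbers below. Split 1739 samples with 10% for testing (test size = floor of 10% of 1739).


Test = ⌊1739·10/100⌋ = 173
Train = 1739 - 173 = 1566

Train: 1566, Test: 173


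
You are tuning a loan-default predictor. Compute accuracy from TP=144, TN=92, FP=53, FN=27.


Accuracy = (TP+TN)/(TP+TN+FP+FN)
= (144+92)/(316)
= 236/316 = 74.68%

74.68%


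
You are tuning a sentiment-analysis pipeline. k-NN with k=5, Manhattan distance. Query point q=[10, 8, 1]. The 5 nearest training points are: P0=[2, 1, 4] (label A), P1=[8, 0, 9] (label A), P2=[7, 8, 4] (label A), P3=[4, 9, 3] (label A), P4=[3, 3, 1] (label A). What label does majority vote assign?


d(q,P0) = 18  (label A)
d(q,P1) = 18  (label A)
d(q,P2) = 6  (label A)
d(q,P3) = 9  (label A)
d(q,P4) = 12  (label A)
Votes: A=5, B=0
Majority → A

A


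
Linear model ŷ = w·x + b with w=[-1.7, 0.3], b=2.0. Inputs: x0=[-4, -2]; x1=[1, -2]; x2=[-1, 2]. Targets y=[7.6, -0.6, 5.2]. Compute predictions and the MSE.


ŷ0 = (-1.7)·(-4) + (0.3)·(-2) + 2.0 = 8.2
ŷ1 = (-1.7)·(1) + (0.3)·(-2) + 2.0 = -0.3
ŷ2 = (-1.7)·(-1) + (0.3)·(2) + 2.0 = 4.3
errors² = [0.36, 0.09, 0.81]
MSE = 1.2600/3 = 0.42

0.42


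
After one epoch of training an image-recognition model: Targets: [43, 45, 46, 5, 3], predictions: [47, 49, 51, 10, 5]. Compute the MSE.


Squared errors: (43-47)²=16, (45-49)²=16, (46-51)²=25, (5-10)²=25, (3-5)²=4
Sum = 86
MSE = 86/5 = 86/5

86/5


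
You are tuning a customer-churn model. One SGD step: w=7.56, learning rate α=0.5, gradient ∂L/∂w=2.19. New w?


w_new = w - α·∇
= 7.56 - 0.5·2.19
= 7.56 - 1.095
= 6.465

6.465


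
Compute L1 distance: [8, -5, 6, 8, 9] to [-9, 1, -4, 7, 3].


d = |8+ 9| + |-5-1| + |6+ 4| + |8-7| + |9-3|
  = 17 + 6 + 10 + 1 + 6
  = 40

40


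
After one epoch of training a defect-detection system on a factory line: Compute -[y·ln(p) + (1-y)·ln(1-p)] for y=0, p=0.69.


BCE = -[y·ln(p) + (1-y)·ln(1-p)]
= -0 - 1·ln(1-0.69)
= -ln(0.31) = 1.1712

1.1712


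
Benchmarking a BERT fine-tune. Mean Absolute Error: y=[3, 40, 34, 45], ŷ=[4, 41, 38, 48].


Absolute errors: |3-4|=1, |40-41|=1, |34-38|=4, |45-48|=3
Sum = 9
MAE = 9/4 = 9/4

9/4


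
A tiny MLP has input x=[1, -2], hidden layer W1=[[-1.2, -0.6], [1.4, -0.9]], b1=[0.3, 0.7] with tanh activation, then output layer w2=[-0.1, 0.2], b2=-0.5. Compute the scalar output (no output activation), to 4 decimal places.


z1[0] = (-1.2)·(1) + (-0.6)·(-2) + 0.3 = 0.3
z1[1] = (1.4)·(1) + (-0.9)·(-2) + 0.7 = 3.9
h = tanh(z1) = [0.2913, 0.9992]
output = (-0.1)·(0.2913) + (0.2)·(0.9992) - 0.5 = -0.3293

-0.3293


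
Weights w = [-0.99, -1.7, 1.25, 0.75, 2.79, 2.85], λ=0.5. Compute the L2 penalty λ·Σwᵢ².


‖w‖₂² = (-0.99)² + (-1.7)² + (1.25)² + (0.75)² + (2.79)² + (2.85)²
     = 0.9801 + 2.89 + 1.5625 + 0.5625 + 7.7841 + 8.1225
     = 21.9017
λ·‖w‖₂² = 0.5·21.9017 = 10.95085

10.95085


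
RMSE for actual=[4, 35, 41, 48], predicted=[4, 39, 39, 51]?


MSE = 29/4 = 7.25
RMSE = √(29/4) = 2.6926

2.6926


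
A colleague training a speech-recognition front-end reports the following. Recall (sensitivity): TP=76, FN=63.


Recall = TP/(TP+FN)
= 76/(76+63)
= 76/139 = 54.68%

54.68%


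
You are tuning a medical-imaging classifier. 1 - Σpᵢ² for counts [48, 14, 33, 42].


Probabilities: [48/137, 14/137, 33/137, 42/137] ≈ [0.3504, 0.1022, 0.2409, 0.3066]
Σpᵢ² = (2304 + 196 + 1089 + 1764)/137² = 5353/18769
Gini = 1 - Σpᵢ² = 1 - 5353/18769 = 0.7148

0.7148


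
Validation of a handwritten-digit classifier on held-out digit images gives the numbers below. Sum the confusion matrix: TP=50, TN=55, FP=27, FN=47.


Total = TP + TN + FP + FN
= 50 + 55 + 27 + 47
= 179
(Predicted positive: 77, predicted negative: 102)

179


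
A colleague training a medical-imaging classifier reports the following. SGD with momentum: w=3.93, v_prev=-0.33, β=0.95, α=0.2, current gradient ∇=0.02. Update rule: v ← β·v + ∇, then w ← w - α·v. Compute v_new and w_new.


v_new = 0.95·-0.33 + 0.02 = -0.3135 + 0.02 = -0.2935
w_new = 3.93 - 0.2·-0.2935 = 3.93 + 0.0587 = 3.9887

v_new=-0.2935, w_new=3.9887


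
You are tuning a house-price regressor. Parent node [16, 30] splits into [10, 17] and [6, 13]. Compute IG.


Parent = [16, 30], H_parent = 0.9321
H_left = 0.951 (n=27), H_right = 0.8997 (n=19)
H_children = (27/46)·0.951 + (19/46)·0.8997 = 0.9298
IG = 0.9321 - 0.9298 = 0.0023

0.0023


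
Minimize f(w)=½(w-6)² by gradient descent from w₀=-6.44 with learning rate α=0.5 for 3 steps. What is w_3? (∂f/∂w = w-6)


step 1: grad = -6.44-6 = -12.44; w = -6.44 - 0.5·(-12.44) = -0.22
step 2: grad = -0.22-6 = -6.22; w = -0.22 - 0.5·(-6.22) = 2.89
step 3: grad = 2.89-6 = -3.11; w = 2.89 - 0.5·(-3.11) = 4.445

4.445


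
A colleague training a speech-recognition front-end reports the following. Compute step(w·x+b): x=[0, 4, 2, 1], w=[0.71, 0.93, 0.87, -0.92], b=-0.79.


z = (0)·(0.71) + (4)·(0.93) + (2)·(0.87) + (1)·(-0.92) - 0.79
  = 3.75
step(z) = 1 (z≥0)

1


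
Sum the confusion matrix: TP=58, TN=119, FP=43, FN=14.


Total = TP + TN + FP + FN
= 58 + 119 + 43 + 14
= 234
(Predicted positive: 101, predicted negative: 133)

234


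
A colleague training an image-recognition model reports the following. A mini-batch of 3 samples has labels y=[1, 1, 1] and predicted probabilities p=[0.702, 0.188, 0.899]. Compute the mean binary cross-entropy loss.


L[0] = -ln(0.702) = 0.3538
L[1] = -ln(0.188) = 1.6713
L[2] = -ln(0.899) = 0.1065
mean = (0.3538 + 1.6713 + 0.1065)/3 = 0.7105

0.7105


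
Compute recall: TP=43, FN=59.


Recall = TP/(TP+FN)
= 43/(43+59)
= 43/102 = 42.16%

42.16%


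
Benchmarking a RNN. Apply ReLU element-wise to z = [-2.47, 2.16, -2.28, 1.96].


ReLU(-2.47) = max(0, -2.47) = 0.0
ReLU(2.16) = max(0, 2.16) = 2.16
ReLU(-2.28) = max(0, -2.28) = 0.0
ReLU(1.96) = max(0, 1.96) = 1.96
result = [0.0, 2.16, 0.0, 1.96]

[0.0, 2.16, 0.0, 1.96]


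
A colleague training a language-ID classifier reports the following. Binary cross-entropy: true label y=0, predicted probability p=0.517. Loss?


BCE = -[y·ln(p) + (1-y)·ln(1-p)]
= -0 - 1·ln(1-0.517)
= -ln(0.483) = 0.7277

0.7277


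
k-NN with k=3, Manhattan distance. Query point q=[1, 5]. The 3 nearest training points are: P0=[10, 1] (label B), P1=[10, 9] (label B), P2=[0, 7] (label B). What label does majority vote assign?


d(q,P0) = 13  (label B)
d(q,P1) = 13  (label B)
d(q,P2) = 3  (label B)
Votes: A=0, B=3
Majority → B

B


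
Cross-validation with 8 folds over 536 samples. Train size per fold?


Fold size = 536/8 = 67
Training per fold = 536 - 67 = 469

469


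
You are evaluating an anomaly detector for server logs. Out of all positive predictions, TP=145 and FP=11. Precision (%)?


Precision = TP/(TP+FP)
= 145/(145+11)
= 145/156 = 92.95%

92.95%


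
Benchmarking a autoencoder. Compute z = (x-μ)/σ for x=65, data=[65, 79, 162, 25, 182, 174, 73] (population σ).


μ = 108.5714, σ = 58.0021
z = (65 - 108.5714)/58.0021 = -0.7512

-0.7512


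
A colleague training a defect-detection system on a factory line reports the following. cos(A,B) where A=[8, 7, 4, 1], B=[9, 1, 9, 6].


A·B = 8·9 + 7·1 + 4·9 + 1·6 = 121
‖A‖ = √130 = 11.4018, ‖B‖ = √199 = 14.1067
cos = 121/(√130·√199) = 121/√25870 = 0.7523

0.7523


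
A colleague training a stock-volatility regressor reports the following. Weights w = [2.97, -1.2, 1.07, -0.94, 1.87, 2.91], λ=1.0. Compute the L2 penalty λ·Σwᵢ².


‖w‖₂² = (2.97)² + (-1.2)² + (1.07)² + (-0.94)² + (1.87)² + (2.91)²
     = 8.8209 + 1.44 + 1.1449 + 0.8836 + 3.4969 + 8.4681
     = 24.2544
λ·‖w‖₂² = 1.0·24.2544 = 24.2544

24.2544


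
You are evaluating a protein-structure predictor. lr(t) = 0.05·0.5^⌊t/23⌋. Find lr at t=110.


n_drops = ⌊110/23⌋ = 4
lr = 0.05·0.5^4 = 0.05·0.0625 = 0.003125

0.003125


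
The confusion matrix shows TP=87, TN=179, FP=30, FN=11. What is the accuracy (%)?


Accuracy = (TP+TN)/(TP+TN+FP+FN)
= (87+179)/(307)
= 266/307 = 86.64%

86.64%


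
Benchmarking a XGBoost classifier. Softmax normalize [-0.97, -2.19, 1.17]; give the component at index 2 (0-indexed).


Exponentials: e^-0.97=0.3791, e^-2.19=0.1119, e^1.17=3.222
Sum = 3.713
Softmax = [0.1021, 0.0301, 0.8678]
p[2] = 3.222/3.713 = 0.8678

0.8678


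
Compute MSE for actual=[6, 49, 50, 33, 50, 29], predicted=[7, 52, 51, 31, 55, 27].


Squared errors: (6-7)²=1, (49-52)²=9, (50-51)²=1, (33-31)²=4, (50-55)²=25, (29-27)²=4
Sum = 44
MSE = 44/6 = 22/3

22/3


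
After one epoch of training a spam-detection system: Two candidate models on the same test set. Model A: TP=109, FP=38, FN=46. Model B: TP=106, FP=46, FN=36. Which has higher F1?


Model A: P=109/147=0.7415, R=109/155=0.7032, F1=2PR/(P+R)=2TP/(2TP+FP+FN)=218/302=0.7219
Model B: P=106/152=0.6974, R=106/142=0.7465, F1=2PR/(P+R)=2TP/(2TP+FP+FN)=212/294=0.7211
0.7219 > 0.7211 → Model A

Model A


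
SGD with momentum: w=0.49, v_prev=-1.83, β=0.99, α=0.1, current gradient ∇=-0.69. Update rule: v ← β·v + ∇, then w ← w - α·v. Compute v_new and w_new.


v_new = 0.99·-1.83 - 0.69 = -1.8117 - 0.69 = -2.5017
w_new = 0.49 - 0.1·-2.5017 = 0.49 + 0.25017 = 0.74017

v_new=-2.5017, w_new=0.74017


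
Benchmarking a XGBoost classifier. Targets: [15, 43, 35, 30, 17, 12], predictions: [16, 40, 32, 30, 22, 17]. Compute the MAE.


Absolute errors: |15-16|=1, |43-40|=3, |35-32|=3, |30-30|=0, |17-22|=5, |12-17|=5
Sum = 17
MAE = 17/6 = 17/6

17/6


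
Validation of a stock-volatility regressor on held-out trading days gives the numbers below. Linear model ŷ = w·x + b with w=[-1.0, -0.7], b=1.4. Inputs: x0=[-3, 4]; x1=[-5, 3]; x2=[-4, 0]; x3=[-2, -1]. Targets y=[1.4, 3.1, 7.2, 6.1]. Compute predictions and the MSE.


ŷ0 = (-1.0)·(-3) + (-0.7)·(4) + 1.4 = 1.6
ŷ1 = (-1.0)·(-5) + (-0.7)·(3) + 1.4 = 4.3
ŷ2 = (-1.0)·(-4) + (-0.7)·(0) + 1.4 = 5.4
ŷ3 = (-1.0)·(-2) + (-0.7)·(-1) + 1.4 = 4.1
errors² = [0.04, 1.44, 3.24, 4.0]
MSE = 8.7200/4 = 2.18

2.18


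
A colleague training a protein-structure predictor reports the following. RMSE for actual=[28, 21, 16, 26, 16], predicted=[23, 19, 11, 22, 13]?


MSE = 79/5 = 15.8
RMSE = √(79/5) = 3.9749

3.9749


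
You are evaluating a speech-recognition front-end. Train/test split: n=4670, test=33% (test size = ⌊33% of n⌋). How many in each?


Test = ⌊4670·33/100⌋ = 1541
Train = 4670 - 1541 = 3129

Train: 3129, Test: 1541


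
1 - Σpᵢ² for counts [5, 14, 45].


Probabilities: [5/64, 14/64, 45/64] ≈ [0.0781, 0.2188, 0.7031]
Σpᵢ² = (25 + 196 + 2025)/64² = 2246/4096
Gini = 1 - Σpᵢ² = 1 - 2246/4096 = 0.4517

0.4517


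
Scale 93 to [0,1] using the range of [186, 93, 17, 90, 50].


min=17, max=186
(93-17)/(186-17) = 76/169 = 0.4497

0.4497


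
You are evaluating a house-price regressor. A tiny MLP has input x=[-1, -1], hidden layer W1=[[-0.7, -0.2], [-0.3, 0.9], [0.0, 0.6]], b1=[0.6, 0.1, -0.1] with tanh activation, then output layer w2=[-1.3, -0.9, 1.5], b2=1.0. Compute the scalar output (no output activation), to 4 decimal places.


z1[0] = (-0.7)·(-1) + (-0.2)·(-1) + 0.6 = 1.5
z1[1] = (-0.3)·(-1) + (0.9)·(-1) + 0.1 = -0.5
z1[2] = (0.0)·(-1) + (0.6)·(-1) - 0.1 = -0.7
h = tanh(z1) = [0.9051, -0.4621, -0.6044]
output = (-1.3)·(0.9051) + (-0.9)·(-0.4621) + (1.5)·(-0.6044) + 1.0 = -0.6673

-0.6673


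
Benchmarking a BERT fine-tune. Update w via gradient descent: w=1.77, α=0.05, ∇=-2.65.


w_new = w - α·∇
= 1.77 - 0.05·-2.65
= 1.77 + 0.1325
= 1.9025

1.9025


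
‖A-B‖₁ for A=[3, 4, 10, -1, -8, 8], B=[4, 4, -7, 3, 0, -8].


d = |3-4| + |4-4| + |10+ 7| + |-1-3| + |-8-0| + |8+ 8|
  = 1 + 0 + 17 + 4 + 8 + 16
  = 46

46


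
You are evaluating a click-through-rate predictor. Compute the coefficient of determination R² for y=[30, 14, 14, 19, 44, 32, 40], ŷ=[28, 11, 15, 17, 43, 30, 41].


ȳ = 27.5714
SS_res = Σ(y-ŷ)² = 24
SS_tot = Σ(y-ȳ)² = 891.71
R² = 1 - SS_res/SS_tot = 1 - 0.0269 = 0.9731

0.9731


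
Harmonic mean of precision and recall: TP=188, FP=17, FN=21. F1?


Precision = 188/205 = 0.9171
Recall = 188/209 = 0.8995
F1 = 2·P·R/(P+R) = 2·TP/(2·TP+FP+FN) = 376/(376+17+21) = 376/414 = 0.9082

0.9082


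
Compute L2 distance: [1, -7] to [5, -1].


d = √((1-5)² + (-7+ 1)²)
  = √(16 + 36)
  = √52 = 7.2111

7.2111


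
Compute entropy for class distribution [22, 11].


Probabilities: [22/33, 11/33] ≈ [0.6667, 0.3333]
H = -((22/33)·log₂(22/33) + (11/33)·log₂(11/33))
  = 0.9183 bits

0.9183 bits


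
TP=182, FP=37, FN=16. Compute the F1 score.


Precision = 182/219 = 0.8311
Recall = 182/198 = 0.9192
F1 = 2·P·R/(P+R) = 2·TP/(2·TP+FP+FN) = 364/(364+37+16) = 364/417 = 0.8729

0.8729


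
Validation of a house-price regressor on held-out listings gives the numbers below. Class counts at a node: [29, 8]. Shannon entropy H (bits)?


Probabilities: [29/37, 8/37] ≈ [0.7838, 0.2162]
H = -((29/37)·log₂(29/37) + (8/37)·log₂(8/37))
  = 0.7532 bits

0.7532 bits


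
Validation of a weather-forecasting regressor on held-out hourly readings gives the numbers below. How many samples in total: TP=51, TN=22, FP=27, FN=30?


Total = TP + TN + FP + FN
= 51 + 22 + 27 + 30
= 130
(Predicted positive: 78, predicted negative: 52)

130


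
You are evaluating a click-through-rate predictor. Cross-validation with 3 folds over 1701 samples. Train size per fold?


Fold size = 1701/3 = 567
Training per fold = 1701 - 567 = 1134

1134


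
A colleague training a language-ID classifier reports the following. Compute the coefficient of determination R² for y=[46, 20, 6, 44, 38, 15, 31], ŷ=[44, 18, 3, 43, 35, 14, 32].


ȳ = 28.5714
SS_res = Σ(y-ŷ)² = 29
SS_tot = Σ(y-ȳ)² = 1403.71
R² = 1 - SS_res/SS_tot = 1 - 0.0207 = 0.9793

0.9793


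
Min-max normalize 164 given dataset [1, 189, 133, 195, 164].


min=1, max=195
(164-1)/(195-1) = 163/194 = 0.8402

0.8402


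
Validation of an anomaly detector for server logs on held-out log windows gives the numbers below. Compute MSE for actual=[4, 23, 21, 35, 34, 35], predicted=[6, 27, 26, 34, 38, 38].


Squared errors: (4-6)²=4, (23-27)²=16, (21-26)²=25, (35-34)²=1, (34-38)²=16, (35-38)²=9
Sum = 71
MSE = 71/6 = 71/6

71/6


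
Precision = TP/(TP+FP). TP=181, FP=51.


Precision = TP/(TP+FP)
= 181/(181+51)
= 181/232 = 78.02%

78.02%


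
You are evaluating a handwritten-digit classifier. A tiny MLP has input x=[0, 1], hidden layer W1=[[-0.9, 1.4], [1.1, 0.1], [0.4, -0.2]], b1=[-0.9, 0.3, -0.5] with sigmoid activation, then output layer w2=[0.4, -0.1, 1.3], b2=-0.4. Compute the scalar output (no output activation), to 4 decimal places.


z1[0] = (-0.9)·(0) + (1.4)·(1) - 0.9 = 0.5
z1[1] = (1.1)·(0) + (0.1)·(1) + 0.3 = 0.4
z1[2] = (0.4)·(0) + (-0.2)·(1) - 0.5 = -0.7
h = sigmoid(z1) = [0.6225, 0.5987, 0.3318]
output = (0.4)·(0.6225) + (-0.1)·(0.5987) + (1.3)·(0.3318) - 0.4 = 0.2205

0.2205


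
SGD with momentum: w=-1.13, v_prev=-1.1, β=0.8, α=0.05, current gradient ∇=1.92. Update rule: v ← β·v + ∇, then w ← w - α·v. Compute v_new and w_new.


v_new = 0.8·-1.1 + 1.92 = -0.88 + 1.92 = 1.04
w_new = -1.13 - 0.05·1.04 = -1.13 - 0.052 = -1.182

v_new=1.04, w_new=-1.182


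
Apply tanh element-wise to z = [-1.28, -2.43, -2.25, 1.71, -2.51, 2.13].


tanh(-1.28) = -0.8565
tanh(-2.43) = -0.9846
tanh(-2.25) = -0.978
tanh(1.71) = 0.9366
tanh(-2.51) = -0.9869
tanh(2.13) = 0.9721
result = [-0.8565, -0.9846, -0.978, 0.9366, -0.9869, 0.9721]

[-0.8565, -0.9846, -0.978, 0.9366, -0.9869, 0.9721]


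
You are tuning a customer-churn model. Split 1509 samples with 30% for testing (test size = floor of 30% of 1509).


Test = ⌊1509·30/100⌋ = 452
Train = 1509 - 452 = 1057

Train: 1057, Test: 452


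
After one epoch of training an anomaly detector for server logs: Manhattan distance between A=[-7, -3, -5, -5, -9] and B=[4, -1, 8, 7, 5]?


d = |-7-4| + |-3+ 1| + |-5-8| + |-5-7| + |-9-5|
  = 11 + 2 + 13 + 12 + 14
  = 52

52


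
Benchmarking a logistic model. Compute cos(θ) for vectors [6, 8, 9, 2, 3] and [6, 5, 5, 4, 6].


A·B = 6·6 + 8·5 + 9·5 + 2·4 + 3·6 = 147
‖A‖ = √194 = 13.9284, ‖B‖ = √138 = 11.7473
cos = 147/(√194·√138) = 147/√26772 = 0.8984

0.8984


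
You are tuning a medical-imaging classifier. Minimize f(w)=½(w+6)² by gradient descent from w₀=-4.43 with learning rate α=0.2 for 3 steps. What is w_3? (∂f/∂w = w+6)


step 1: grad = -4.43+6 = 1.57; w = -4.43 - 0.2·(1.57) = -4.744
step 2: grad = -4.744+6 = 1.256; w = -4.744 - 0.2·(1.256) = -4.9952
step 3: grad = -4.9952+6 = 1.0048; w = -4.9952 - 0.2·(1.0048) = -5.19616

-5.19616


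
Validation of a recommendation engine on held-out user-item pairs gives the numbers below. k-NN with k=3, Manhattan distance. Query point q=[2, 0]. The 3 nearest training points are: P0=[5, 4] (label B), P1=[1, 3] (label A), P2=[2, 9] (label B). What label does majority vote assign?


d(q,P0) = 7  (label B)
d(q,P1) = 4  (label A)
d(q,P2) = 9  (label B)
Votes: A=1, B=2
Majority → B

B


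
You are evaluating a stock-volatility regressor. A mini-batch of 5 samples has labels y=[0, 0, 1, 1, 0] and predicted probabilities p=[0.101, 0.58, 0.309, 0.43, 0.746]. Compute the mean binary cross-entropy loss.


L[0] = -ln(1-0.101) = -ln(0.899) = 0.1065
L[1] = -ln(1-0.58) = -ln(0.42) = 0.8675
L[2] = -ln(0.309) = 1.1744
L[3] = -ln(0.43) = 0.844
L[4] = -ln(1-0.746) = -ln(0.254) = 1.3704
mean = (0.1065 + 0.8675 + 1.1744 + 0.844 + 1.3704)/5 = 0.8726

0.8726


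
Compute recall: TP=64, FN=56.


Recall = TP/(TP+FN)
= 64/(64+56)
= 64/120 = 53.33%

53.33%


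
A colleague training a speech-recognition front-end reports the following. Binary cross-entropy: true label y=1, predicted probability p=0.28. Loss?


BCE = -[y·ln(p) + (1-y)·ln(1-p)]
= -1·ln(0.28) - 0
= -ln(0.28) = 1.273

1.273


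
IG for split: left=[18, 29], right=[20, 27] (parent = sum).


Parent = [38, 56], H_parent = 0.9734
H_left = 0.9601 (n=47), H_right = 0.9839 (n=47)
H_children = (47/94)·0.9601 + (47/94)·0.9839 = 0.972
IG = 0.9734 - 0.972 = 0.0014

0.0014


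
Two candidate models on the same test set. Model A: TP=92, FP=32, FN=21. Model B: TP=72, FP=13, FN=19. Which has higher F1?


Model A: P=92/124=0.7419, R=92/113=0.8142, F1=2PR/(P+R)=2TP/(2TP+FP+FN)=184/237=0.7764
Model B: P=72/85=0.8471, R=72/91=0.7912, F1=2PR/(P+R)=2TP/(2TP+FP+FN)=144/176=0.8182
0.7764 < 0.8182 → Model B

Model B


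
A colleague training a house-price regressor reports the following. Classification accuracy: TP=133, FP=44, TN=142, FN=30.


Accuracy = (TP+TN)/(TP+TN+FP+FN)
= (133+142)/(349)
= 275/349 = 78.8%

78.8%


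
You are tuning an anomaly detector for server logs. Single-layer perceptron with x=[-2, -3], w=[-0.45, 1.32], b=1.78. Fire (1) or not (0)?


z = (-2)·(-0.45) + (-3)·(1.32) + 1.78
  = -1.28
step(z) = 0 (z<0)

0


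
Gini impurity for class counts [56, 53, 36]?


Probabilities: [56/145, 53/145, 36/145] ≈ [0.3862, 0.3655, 0.2483]
Σpᵢ² = (3136 + 2809 + 1296)/145² = 7241/21025
Gini = 1 - Σpᵢ² = 1 - 7241/21025 = 0.6556

0.6556


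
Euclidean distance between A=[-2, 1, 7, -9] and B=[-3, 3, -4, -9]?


d = √((-2+ 3)² + (1-3)² + (7+ 4)² + (-9+ 9)²)
  = √(1 + 4 + 121 + 0)
  = √126 = 11.225

11.225


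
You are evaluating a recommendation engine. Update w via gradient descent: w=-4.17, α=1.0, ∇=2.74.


w_new = w - α·∇
= -4.17 - 1.0·2.74
= -4.17 - 2.74
= -6.91

-6.91


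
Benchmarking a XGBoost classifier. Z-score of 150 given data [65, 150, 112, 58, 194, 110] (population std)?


μ = 114.8333, σ = 46.9908
z = (150 - 114.8333)/46.9908 = 0.7484

0.7484


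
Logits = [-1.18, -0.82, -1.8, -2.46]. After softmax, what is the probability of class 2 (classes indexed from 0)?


Exponentials: e^-1.18=0.3073, e^-0.82=0.4404, e^-1.8=0.1653, e^-2.46=0.0854
Sum = 0.9984
Softmax = [0.3078, 0.4411, 0.1656, 0.0856]
p[2] = 0.1653/0.9984 = 0.1656

0.1656


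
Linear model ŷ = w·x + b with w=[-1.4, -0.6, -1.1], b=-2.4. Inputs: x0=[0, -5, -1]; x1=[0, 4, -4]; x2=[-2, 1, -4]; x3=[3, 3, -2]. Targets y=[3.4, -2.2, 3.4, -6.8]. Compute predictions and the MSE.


ŷ0 = (-1.4)·(0) + (-0.6)·(-5) + (-1.1)·(-1) - 2.4 = 1.7
ŷ1 = (-1.4)·(0) + (-0.6)·(4) + (-1.1)·(-4) - 2.4 = -0.4
ŷ2 = (-1.4)·(-2) + (-0.6)·(1) + (-1.1)·(-4) - 2.4 = 4.2
ŷ3 = (-1.4)·(3) + (-0.6)·(3) + (-1.1)·(-2) - 2.4 = -6.2
errors² = [2.89, 3.24, 0.64, 0.36]
MSE = 7.1300/4 = 1.7825

1.7825


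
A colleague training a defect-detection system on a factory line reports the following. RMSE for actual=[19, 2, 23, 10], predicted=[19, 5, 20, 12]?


MSE = 22/4 = 5.5
RMSE = √(22/4) = 2.3452

2.3452


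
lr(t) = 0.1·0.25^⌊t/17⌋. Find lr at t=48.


n_drops = ⌊48/17⌋ = 2
lr = 0.1·0.25^2 = 0.1·0.0625 = 0.00625

0.00625


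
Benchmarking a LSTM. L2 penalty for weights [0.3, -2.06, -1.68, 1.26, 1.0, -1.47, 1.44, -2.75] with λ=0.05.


‖w‖₂² = (0.3)² + (-2.06)² + (-1.68)² + (1.26)² + (1.0)² + (-1.47)² + (1.44)² + (-2.75)²
     = 0.09 + 4.2436 + 2.8224 + 1.5876 + 1 + 2.1609 + 2.0736 + 7.5625
     = 21.5406
λ·‖w‖₂² = 0.05·21.5406 = 1.07703

1.07703


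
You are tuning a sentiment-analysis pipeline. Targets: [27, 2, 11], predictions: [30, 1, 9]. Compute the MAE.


Absolute errors: |27-30|=3, |2-1|=1, |11-9|=2
Sum = 6
MAE = 6/3 = 2

2


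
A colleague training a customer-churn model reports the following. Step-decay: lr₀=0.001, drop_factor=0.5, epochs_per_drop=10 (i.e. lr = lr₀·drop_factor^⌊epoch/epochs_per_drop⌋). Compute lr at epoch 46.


n_drops = ⌊46/10⌋ = 4
lr = 0.001·0.5^4 = 0.001·0.0625 = 0.0000625

0.0000625


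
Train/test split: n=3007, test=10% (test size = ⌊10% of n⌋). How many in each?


Test = ⌊3007·10/100⌋ = 300
Train = 3007 - 300 = 2707

Train: 2707, Test: 300


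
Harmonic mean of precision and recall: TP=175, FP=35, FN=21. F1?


Precision = 175/210 = 0.8333
Recall = 175/196 = 0.8929
F1 = 2·P·R/(P+R) = 2·TP/(2·TP+FP+FN) = 350/(350+35+21) = 350/406 = 0.8621

0.8621


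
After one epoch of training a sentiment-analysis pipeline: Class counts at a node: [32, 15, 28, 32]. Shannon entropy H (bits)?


Probabilities: [32/107, 15/107, 28/107, 32/107] ≈ [0.2991, 0.1402, 0.2617, 0.2991]
H = -((32/107)·log₂(32/107) + (15/107)·log₂(15/107) + (28/107)·log₂(28/107) + (32/107)·log₂(32/107))
  = 1.9451 bits

1.9451 bits


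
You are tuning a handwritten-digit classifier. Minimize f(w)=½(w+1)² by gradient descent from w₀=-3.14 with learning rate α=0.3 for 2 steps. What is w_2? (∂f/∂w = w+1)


step 1: grad = -3.14+1 = -2.14; w = -3.14 - 0.3·(-2.14) = -2.498
step 2: grad = -2.498+1 = -1.498; w = -2.498 - 0.3·(-1.498) = -2.0486

-2.0486


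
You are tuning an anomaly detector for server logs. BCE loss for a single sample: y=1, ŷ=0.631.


BCE = -[y·ln(p) + (1-y)·ln(1-p)]
= -1·ln(0.631) - 0
= -ln(0.631) = 0.4604

0.4604


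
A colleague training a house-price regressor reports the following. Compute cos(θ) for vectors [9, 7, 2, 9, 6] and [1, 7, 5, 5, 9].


A·B = 9·1 + 7·7 + 2·5 + 9·5 + 6·9 = 167
‖A‖ = √251 = 15.843, ‖B‖ = √181 = 13.4536
cos = 167/(√251·√181) = 167/√45431 = 0.7835

0.7835


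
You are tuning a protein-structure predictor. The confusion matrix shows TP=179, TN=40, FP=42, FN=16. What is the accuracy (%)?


Accuracy = (TP+TN)/(TP+TN+FP+FN)
= (179+40)/(277)
= 219/277 = 79.06%

79.06%


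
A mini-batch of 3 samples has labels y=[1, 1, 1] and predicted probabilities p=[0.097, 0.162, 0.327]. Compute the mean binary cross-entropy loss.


L[0] = -ln(0.097) = 2.333
L[1] = -ln(0.162) = 1.8202
L[2] = -ln(0.327) = 1.1178
mean = (2.333 + 1.8202 + 1.1178)/3 = 1.757

1.757


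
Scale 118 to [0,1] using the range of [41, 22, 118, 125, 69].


min=22, max=125
(118-22)/(125-22) = 96/103 = 0.932

0.932


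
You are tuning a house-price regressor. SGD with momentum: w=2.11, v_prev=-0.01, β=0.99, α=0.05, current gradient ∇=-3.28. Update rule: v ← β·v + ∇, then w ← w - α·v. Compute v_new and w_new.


v_new = 0.99·-0.01 - 3.28 = -0.0099 - 3.28 = -3.2899
w_new = 2.11 - 0.05·-3.2899 = 2.11 + 0.164495 = 2.274495

v_new=-3.2899, w_new=2.274495


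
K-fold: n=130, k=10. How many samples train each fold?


Fold size = 130/10 = 13
Training per fold = 130 - 13 = 117

117


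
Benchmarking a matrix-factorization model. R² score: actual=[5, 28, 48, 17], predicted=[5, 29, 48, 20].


ȳ = 24.5
SS_res = Σ(y-ŷ)² = 10
SS_tot = Σ(y-ȳ)² = 1001
R² = 1 - SS_res/SS_tot = 1 - 0.01 = 0.99

0.99


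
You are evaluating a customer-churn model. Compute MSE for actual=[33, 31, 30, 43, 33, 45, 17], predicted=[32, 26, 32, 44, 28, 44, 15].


Squared errors: (33-32)²=1, (31-26)²=25, (30-32)²=4, (43-44)²=1, (33-28)²=25, (45-44)²=1, (17-15)²=4
Sum = 61
MSE = 61/7 = 61/7

61/7


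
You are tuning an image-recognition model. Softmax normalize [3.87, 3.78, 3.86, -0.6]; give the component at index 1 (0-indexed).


Exponentials: e^3.87=47.9424, e^3.78=43.816, e^3.86=47.4654, e^-0.6=0.5488
Sum = 139.7726
Softmax = [0.343, 0.3135, 0.3396, 0.0039]
p[1] = 43.816/139.7726 = 0.3135

0.3135


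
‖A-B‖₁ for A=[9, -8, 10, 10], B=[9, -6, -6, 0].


d = |9-9| + |-8+ 6| + |10+ 6| + |10-0|
  = 0 + 2 + 16 + 10
  = 28

28


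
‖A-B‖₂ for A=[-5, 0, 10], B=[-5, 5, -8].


d = √((-5+ 5)² + (0-5)² + (10+ 8)²)
  = √(0 + 25 + 324)
  = √349 = 18.6815

18.6815


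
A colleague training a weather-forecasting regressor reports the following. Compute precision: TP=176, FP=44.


Precision = TP/(TP+FP)
= 176/(176+44)
= 176/220 = 80.0%

80.0%


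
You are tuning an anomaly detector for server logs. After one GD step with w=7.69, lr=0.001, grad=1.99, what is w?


w_new = w - α·∇
= 7.69 - 0.001·1.99
= 7.69 - 0.00199
= 7.68801

7.68801


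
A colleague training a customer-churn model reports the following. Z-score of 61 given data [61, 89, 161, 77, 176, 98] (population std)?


μ = 110.3333, σ = 42.8784
z = (61 - 110.3333)/42.8784 = -1.1505

-1.1505


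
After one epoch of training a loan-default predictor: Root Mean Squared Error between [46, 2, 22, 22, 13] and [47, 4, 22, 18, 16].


MSE = 30/5 = 6
RMSE = √(30/5) = 2.4495

2.4495


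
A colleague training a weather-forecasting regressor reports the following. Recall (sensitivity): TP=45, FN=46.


Recall = TP/(TP+FN)
= 45/(45+46)
= 45/91 = 49.45%

49.45%


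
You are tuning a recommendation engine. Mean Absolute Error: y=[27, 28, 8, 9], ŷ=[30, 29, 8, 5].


Absolute errors: |27-30|=3, |28-29|=1, |8-8|=0, |9-5|=4
Sum = 8
MAE = 8/4 = 2

2


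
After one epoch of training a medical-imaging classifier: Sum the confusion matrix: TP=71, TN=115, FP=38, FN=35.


Total = TP + TN + FP + FN
= 71 + 115 + 38 + 35
= 259
(Predicted positive: 109, predicted negative: 150)

259


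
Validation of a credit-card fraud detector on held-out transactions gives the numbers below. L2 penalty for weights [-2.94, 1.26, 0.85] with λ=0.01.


‖w‖₂² = (-2.94)² + (1.26)² + (0.85)²
     = 8.6436 + 1.5876 + 0.7225
     = 10.9537
λ·‖w‖₂² = 0.01·10.9537 = 0.109537

0.109537


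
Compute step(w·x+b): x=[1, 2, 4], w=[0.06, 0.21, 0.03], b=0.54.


z = (1)·(0.06) + (2)·(0.21) + (4)·(0.03) + 0.54
  = 1.14
step(z) = 1 (z≥0)

1
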